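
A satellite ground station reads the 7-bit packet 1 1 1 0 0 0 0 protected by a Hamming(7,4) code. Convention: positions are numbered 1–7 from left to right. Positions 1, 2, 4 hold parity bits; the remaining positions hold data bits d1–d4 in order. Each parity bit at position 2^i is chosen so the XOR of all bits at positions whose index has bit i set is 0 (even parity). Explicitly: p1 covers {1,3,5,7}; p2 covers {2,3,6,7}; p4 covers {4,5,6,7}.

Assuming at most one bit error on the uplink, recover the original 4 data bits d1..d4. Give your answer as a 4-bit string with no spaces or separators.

s1 (pos 1,3,5,7): 1⊕1⊕0⊕0 = 0
s2 (pos 2,3,6,7): 1⊕1⊕0⊕0 = 0
s4 (pos 4,5,6,7): 0⊕0⊕0⊕0 = 0
Syndrome s4…s1 = 000 → no error.
Read data bits from positions 3,5,6,7: 1000

1000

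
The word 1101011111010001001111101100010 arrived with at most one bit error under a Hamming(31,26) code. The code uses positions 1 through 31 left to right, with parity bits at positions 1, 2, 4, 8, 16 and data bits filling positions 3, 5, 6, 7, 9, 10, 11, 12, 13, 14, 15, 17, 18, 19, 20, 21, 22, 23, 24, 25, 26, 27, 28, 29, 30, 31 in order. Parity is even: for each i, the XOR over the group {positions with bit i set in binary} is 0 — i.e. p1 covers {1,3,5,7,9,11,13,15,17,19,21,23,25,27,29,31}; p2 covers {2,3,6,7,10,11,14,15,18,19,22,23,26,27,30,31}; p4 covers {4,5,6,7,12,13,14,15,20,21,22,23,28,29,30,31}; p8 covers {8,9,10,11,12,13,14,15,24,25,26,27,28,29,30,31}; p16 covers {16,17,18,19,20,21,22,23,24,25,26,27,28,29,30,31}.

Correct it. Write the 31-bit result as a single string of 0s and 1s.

1101011111010001001111101100011

s1 (pos 1,3,5,7,9,11,13,15,17,19,21,23,25,27,29,31): 1⊕0⊕0⊕1⊕1⊕0⊕0⊕0⊕0⊕1⊕1⊕1⊕1⊕0⊕0⊕0 = 1
s2 (pos 2,3,6,7,10,11,14,15,18,19,22,23,26,27,30,31): 1⊕0⊕1⊕1⊕1⊕0⊕0⊕0⊕0⊕1⊕1⊕1⊕1⊕0⊕1⊕0 = 1
s4 (pos 4,5,6,7,12,13,14,15,20,21,22,23,28,29,30,31): 1⊕0⊕1⊕1⊕1⊕0⊕0⊕0⊕1⊕1⊕1⊕1⊕0⊕0⊕1⊕0 = 1
s8 (pos 8,9,10,11,12,13,14,15,24,25,26,27,28,29,30,31): 1⊕1⊕1⊕0⊕1⊕0⊕0⊕0⊕0⊕1⊕1⊕0⊕0⊕0⊕1⊕0 = 1
s16 (pos 16,17,18,19,20,21,22,23,24,25,26,27,28,29,30,31): 1⊕0⊕0⊕1⊕1⊕1⊕1⊕1⊕0⊕1⊕1⊕0⊕0⊕0⊕1⊕0 = 1
Syndrome s16…s1 = 11111 → error at position 31.
Flip position 31: 1101011111010001001111101100010 → 1101011111010001001111101100011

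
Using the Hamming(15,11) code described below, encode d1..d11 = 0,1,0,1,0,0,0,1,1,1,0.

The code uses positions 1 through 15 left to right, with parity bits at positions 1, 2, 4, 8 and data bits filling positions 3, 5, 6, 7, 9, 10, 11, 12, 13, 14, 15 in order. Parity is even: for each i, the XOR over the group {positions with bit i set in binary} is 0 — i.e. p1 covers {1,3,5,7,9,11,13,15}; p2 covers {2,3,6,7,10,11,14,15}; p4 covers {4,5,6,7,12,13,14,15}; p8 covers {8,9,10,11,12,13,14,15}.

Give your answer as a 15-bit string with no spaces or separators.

100110110001110

Place data at non-parity positions: p1 p2 0 p4 1 0 1 p8 0 0 0 1 1 1 0
p1 (pos 1,3,5,7,9,11,13,15): XOR of data positions = 0⊕1⊕1⊕0⊕0⊕1⊕0 = 1
p2 (pos 2,3,6,7,10,11,14,15): XOR of data positions = 0⊕0⊕1⊕0⊕0⊕1⊕0 = 0
p4 (pos 4,5,6,7,12,13,14,15): XOR of data positions = 1⊕0⊕1⊕1⊕1⊕1⊕0 = 1
p8 (pos 8,9,10,11,12,13,14,15): XOR of data positions = 0⊕0⊕0⊕1⊕1⊕1⊕0 = 1
Codeword: 100110110001110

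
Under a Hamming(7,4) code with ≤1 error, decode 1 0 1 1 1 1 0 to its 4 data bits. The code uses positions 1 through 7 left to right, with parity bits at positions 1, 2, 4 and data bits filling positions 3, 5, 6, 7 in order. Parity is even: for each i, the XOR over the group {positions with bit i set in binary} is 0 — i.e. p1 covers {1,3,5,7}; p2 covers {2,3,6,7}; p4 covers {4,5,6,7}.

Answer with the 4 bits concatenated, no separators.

s1 (pos 1,3,5,7): 1⊕1⊕1⊕0 = 1
s2 (pos 2,3,6,7): 0⊕1⊕1⊕0 = 0
s4 (pos 4,5,6,7): 1⊕1⊕1⊕0 = 1
Syndrome s4…s1 = 101 → error at position 5.
Flip position 5: 1011110 → 1011010
Read data bits from positions 3,5,6,7: 1010

1010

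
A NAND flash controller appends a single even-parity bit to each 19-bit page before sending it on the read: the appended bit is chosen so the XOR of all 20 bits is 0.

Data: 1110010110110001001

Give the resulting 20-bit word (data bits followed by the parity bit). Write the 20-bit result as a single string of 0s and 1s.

11100101101100010010

XOR of the 19 data bits: 1⊕1⊕1⊕0⊕0⊕1⊕0⊕1⊕1⊕0⊕1⊕1⊕0⊕0⊕0⊕1⊕0⊕0⊕1 = 0
Parity bit = 0 (so all 20 bits XOR to 0).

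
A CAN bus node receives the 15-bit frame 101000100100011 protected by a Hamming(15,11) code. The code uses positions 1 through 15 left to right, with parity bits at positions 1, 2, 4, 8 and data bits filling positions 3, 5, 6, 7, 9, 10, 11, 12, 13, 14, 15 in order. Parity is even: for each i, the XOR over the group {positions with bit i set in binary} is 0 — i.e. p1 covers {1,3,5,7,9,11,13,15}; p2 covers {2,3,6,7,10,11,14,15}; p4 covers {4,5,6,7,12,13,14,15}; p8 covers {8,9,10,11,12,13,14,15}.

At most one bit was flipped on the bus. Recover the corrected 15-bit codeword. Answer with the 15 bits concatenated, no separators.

101000100100001

s1 (pos 1,3,5,7,9,11,13,15): 1⊕1⊕0⊕1⊕0⊕0⊕0⊕1 = 0
s2 (pos 2,3,6,7,10,11,14,15): 0⊕1⊕0⊕1⊕1⊕0⊕1⊕1 = 1
s4 (pos 4,5,6,7,12,13,14,15): 0⊕0⊕0⊕1⊕0⊕0⊕1⊕1 = 1
s8 (pos 8,9,10,11,12,13,14,15): 0⊕0⊕1⊕0⊕0⊕0⊕1⊕1 = 1
Syndrome s8…s1 = 1110 → error at position 14.
Flip position 14: 101000100100011 → 101000100100001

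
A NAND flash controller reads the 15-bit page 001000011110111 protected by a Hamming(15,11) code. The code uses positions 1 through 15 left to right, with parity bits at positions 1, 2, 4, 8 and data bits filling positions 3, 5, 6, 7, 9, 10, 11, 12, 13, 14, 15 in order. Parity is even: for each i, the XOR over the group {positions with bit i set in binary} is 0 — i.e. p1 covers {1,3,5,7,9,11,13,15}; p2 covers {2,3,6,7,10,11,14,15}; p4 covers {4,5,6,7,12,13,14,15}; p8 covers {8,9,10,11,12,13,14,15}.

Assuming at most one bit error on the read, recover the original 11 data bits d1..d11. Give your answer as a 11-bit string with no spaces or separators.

10001110110

s1 (pos 1,3,5,7,9,11,13,15): 0⊕1⊕0⊕0⊕1⊕1⊕1⊕1 = 1
s2 (pos 2,3,6,7,10,11,14,15): 0⊕1⊕0⊕0⊕1⊕1⊕1⊕1 = 1
s4 (pos 4,5,6,7,12,13,14,15): 0⊕0⊕0⊕0⊕0⊕1⊕1⊕1 = 1
s8 (pos 8,9,10,11,12,13,14,15): 1⊕1⊕1⊕1⊕0⊕1⊕1⊕1 = 1
Syndrome s8…s1 = 1111 → error at position 15.
Flip position 15: 001000011110111 → 001000011110110
Read data bits from positions 3,5,6,7,9,10,11,12,13,14,15: 10001110110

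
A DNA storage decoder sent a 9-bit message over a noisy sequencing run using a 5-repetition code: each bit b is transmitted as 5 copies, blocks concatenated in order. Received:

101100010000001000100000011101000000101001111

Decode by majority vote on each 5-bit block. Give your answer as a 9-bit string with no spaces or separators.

100001001

Block 1 (10110): 3 ones → 1
Block 2 (00100): 1 one → 0
Block 3 (00001): 1 one → 0
Block 4 (00010): 1 one → 0
Block 5 (00000): 0 ones → 0
Block 6 (11101): 4 ones → 1
Block 7 (00000): 0 ones → 0
Block 8 (01010): 2 ones → 0
Block 9 (01111): 4 ones → 1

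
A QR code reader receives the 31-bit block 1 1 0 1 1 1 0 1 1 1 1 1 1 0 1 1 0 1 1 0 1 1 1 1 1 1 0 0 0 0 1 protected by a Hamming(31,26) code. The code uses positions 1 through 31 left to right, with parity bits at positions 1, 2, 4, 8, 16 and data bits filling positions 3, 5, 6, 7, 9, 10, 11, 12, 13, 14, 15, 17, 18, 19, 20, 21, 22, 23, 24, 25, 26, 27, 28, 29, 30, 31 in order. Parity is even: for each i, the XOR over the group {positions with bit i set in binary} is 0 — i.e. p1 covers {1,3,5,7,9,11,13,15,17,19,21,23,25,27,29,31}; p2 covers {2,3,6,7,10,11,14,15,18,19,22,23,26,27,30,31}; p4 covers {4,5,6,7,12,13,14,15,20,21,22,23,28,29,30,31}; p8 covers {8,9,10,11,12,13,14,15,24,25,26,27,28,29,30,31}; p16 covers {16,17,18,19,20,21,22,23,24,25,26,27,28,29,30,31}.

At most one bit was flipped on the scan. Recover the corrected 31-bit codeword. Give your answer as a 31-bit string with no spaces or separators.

1101110111011011011011111100001

s1 (pos 1,3,5,7,9,11,13,15,17,19,21,23,25,27,29,31): 1⊕0⊕1⊕0⊕1⊕1⊕1⊕1⊕0⊕1⊕1⊕1⊕1⊕0⊕0⊕1 = 1
s2 (pos 2,3,6,7,10,11,14,15,18,19,22,23,26,27,30,31): 1⊕0⊕1⊕0⊕1⊕1⊕0⊕1⊕1⊕1⊕1⊕1⊕1⊕0⊕0⊕1 = 1
s4 (pos 4,5,6,7,12,13,14,15,20,21,22,23,28,29,30,31): 1⊕1⊕1⊕0⊕1⊕1⊕0⊕1⊕0⊕1⊕1⊕1⊕0⊕0⊕0⊕1 = 0
s8 (pos 8,9,10,11,12,13,14,15,24,25,26,27,28,29,30,31): 1⊕1⊕1⊕1⊕1⊕1⊕0⊕1⊕1⊕1⊕1⊕0⊕0⊕0⊕0⊕1 = 1
s16 (pos 16,17,18,19,20,21,22,23,24,25,26,27,28,29,30,31): 1⊕0⊕1⊕1⊕0⊕1⊕1⊕1⊕1⊕1⊕1⊕0⊕0⊕0⊕0⊕1 = 0
Syndrome s16…s1 = 01011 → error at position 11.
Flip position 11: 1101110111111011011011111100001 → 1101110111011011011011111100001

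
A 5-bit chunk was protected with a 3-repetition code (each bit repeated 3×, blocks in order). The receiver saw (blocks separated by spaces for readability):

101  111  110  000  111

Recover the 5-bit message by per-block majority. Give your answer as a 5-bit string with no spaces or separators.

Block 1 (101): 2 ones → 1
Block 2 (111): 3 ones → 1
Block 3 (110): 2 ones → 1
Block 4 (000): 0 ones → 0
Block 5 (111): 3 ones → 1

11101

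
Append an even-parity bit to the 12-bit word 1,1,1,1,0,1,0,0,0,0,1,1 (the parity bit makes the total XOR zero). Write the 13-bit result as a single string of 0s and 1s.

1111010000111

XOR of the 12 data bits: 1⊕1⊕1⊕1⊕0⊕1⊕0⊕0⊕0⊕0⊕1⊕1 = 1
Parity bit = 1 (so all 13 bits XOR to 0).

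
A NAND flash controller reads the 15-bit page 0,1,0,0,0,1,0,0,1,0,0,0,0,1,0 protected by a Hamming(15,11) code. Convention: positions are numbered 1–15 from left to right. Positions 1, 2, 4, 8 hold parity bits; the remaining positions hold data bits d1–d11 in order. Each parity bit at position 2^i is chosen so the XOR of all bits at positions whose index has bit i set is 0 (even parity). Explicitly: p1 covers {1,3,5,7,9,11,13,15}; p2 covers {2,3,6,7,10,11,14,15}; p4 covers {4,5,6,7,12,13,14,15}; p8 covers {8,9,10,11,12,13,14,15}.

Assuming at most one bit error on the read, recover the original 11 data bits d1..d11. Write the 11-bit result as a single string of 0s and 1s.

s1 (pos 1,3,5,7,9,11,13,15): 0⊕0⊕0⊕0⊕1⊕0⊕0⊕0 = 1
s2 (pos 2,3,6,7,10,11,14,15): 1⊕0⊕1⊕0⊕0⊕0⊕1⊕0 = 1
s4 (pos 4,5,6,7,12,13,14,15): 0⊕0⊕1⊕0⊕0⊕0⊕1⊕0 = 0
s8 (pos 8,9,10,11,12,13,14,15): 0⊕1⊕0⊕0⊕0⊕0⊕1⊕0 = 0
Syndrome s8…s1 = 0011 → error at position 3.
Flip position 3: 010001001000010 → 011001001000010
Read data bits from positions 3,5,6,7,9,10,11,12,13,14,15: 10101000010

10101000010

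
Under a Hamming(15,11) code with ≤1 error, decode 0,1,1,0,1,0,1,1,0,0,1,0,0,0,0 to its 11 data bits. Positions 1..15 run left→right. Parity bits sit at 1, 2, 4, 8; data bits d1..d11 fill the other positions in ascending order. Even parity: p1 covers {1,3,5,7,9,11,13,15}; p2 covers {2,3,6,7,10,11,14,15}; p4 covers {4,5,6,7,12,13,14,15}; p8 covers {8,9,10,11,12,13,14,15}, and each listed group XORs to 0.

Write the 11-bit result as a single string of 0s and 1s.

11010010000

s1 (pos 1,3,5,7,9,11,13,15): 0⊕1⊕1⊕1⊕0⊕1⊕0⊕0 = 0
s2 (pos 2,3,6,7,10,11,14,15): 1⊕1⊕0⊕1⊕0⊕1⊕0⊕0 = 0
s4 (pos 4,5,6,7,12,13,14,15): 0⊕1⊕0⊕1⊕0⊕0⊕0⊕0 = 0
s8 (pos 8,9,10,11,12,13,14,15): 1⊕0⊕0⊕1⊕0⊕0⊕0⊕0 = 0
Syndrome s8…s1 = 0000 → no error.
Read data bits from positions 3,5,6,7,9,10,11,12,13,14,15: 11010010000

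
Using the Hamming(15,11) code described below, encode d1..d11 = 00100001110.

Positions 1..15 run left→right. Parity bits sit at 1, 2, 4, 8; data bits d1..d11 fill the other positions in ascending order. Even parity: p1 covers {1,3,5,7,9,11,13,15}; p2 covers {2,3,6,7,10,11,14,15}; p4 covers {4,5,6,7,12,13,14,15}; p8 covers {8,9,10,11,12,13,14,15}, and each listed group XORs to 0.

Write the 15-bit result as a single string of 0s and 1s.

Place data at non-parity positions: p1 p2 0 p4 0 1 0 p8 0 0 0 1 1 1 0
p1 (pos 1,3,5,7,9,11,13,15): XOR of data positions = 0⊕0⊕0⊕0⊕0⊕1⊕0 = 1
p2 (pos 2,3,6,7,10,11,14,15): XOR of data positions = 0⊕1⊕0⊕0⊕0⊕1⊕0 = 0
p4 (pos 4,5,6,7,12,13,14,15): XOR of data positions = 0⊕1⊕0⊕1⊕1⊕1⊕0 = 0
p8 (pos 8,9,10,11,12,13,14,15): XOR of data positions = 0⊕0⊕0⊕1⊕1⊕1⊕0 = 1
Codeword: 100001010001110

100001010001110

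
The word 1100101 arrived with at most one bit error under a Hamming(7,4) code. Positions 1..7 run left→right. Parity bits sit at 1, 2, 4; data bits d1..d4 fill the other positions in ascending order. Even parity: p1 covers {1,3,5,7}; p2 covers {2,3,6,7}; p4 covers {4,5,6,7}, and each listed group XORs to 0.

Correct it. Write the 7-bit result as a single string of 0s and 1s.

0100101

s1 (pos 1,3,5,7): 1⊕0⊕1⊕1 = 1
s2 (pos 2,3,6,7): 1⊕0⊕0⊕1 = 0
s4 (pos 4,5,6,7): 0⊕1⊕0⊕1 = 0
Syndrome s4…s1 = 001 → error at position 1.
Flip position 1: 1100101 → 0100101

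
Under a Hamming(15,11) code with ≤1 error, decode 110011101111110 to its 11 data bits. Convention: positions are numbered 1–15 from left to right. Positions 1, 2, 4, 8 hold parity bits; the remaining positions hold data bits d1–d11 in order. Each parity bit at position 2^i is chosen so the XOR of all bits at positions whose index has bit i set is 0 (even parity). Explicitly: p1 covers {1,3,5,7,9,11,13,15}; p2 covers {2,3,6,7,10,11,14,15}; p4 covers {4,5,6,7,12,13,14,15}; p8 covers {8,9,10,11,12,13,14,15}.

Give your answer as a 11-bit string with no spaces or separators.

01111111110

s1 (pos 1,3,5,7,9,11,13,15): 1⊕0⊕1⊕1⊕1⊕1⊕1⊕0 = 0
s2 (pos 2,3,6,7,10,11,14,15): 1⊕0⊕1⊕1⊕1⊕1⊕1⊕0 = 0
s4 (pos 4,5,6,7,12,13,14,15): 0⊕1⊕1⊕1⊕1⊕1⊕1⊕0 = 0
s8 (pos 8,9,10,11,12,13,14,15): 0⊕1⊕1⊕1⊕1⊕1⊕1⊕0 = 0
Syndrome s8…s1 = 0000 → no error.
Read data bits from positions 3,5,6,7,9,10,11,12,13,14,15: 01111111110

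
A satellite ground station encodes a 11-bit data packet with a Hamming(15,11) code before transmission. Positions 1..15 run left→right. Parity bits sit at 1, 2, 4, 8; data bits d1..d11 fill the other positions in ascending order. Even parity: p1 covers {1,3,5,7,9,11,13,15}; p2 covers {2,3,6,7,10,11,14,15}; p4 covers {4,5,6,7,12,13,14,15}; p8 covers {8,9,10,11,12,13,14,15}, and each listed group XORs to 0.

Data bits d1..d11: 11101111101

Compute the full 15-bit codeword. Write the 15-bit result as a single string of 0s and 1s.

Place data at non-parity positions: p1 p2 1 p4 1 1 0 p8 1 1 1 1 1 0 1
p1 (pos 1,3,5,7,9,11,13,15): XOR of data positions = 1⊕1⊕0⊕1⊕1⊕1⊕1 = 0
p2 (pos 2,3,6,7,10,11,14,15): XOR of data positions = 1⊕1⊕0⊕1⊕1⊕0⊕1 = 1
p4 (pos 4,5,6,7,12,13,14,15): XOR of data positions = 1⊕1⊕0⊕1⊕1⊕0⊕1 = 1
p8 (pos 8,9,10,11,12,13,14,15): XOR of data positions = 1⊕1⊕1⊕1⊕1⊕0⊕1 = 0
Codeword: 011111001111101

011111001111101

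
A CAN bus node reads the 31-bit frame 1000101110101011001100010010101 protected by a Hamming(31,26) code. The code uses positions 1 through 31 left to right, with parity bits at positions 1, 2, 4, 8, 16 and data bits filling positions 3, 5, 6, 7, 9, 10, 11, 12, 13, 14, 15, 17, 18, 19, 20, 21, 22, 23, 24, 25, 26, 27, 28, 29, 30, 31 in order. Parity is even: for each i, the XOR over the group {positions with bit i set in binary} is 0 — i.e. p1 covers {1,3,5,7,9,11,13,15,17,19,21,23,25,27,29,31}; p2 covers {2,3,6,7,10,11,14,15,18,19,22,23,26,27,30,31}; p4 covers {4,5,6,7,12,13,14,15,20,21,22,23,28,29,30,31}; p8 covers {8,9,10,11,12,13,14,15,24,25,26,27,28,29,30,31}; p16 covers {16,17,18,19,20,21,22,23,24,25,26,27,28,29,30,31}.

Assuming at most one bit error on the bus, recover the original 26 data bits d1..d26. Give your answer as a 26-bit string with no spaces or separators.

01011010101001100010010001

s1 (pos 1,3,5,7,9,11,13,15,17,19,21,23,25,27,29,31): 1⊕0⊕1⊕1⊕1⊕1⊕1⊕1⊕0⊕1⊕0⊕0⊕0⊕1⊕1⊕1 = 1
s2 (pos 2,3,6,7,10,11,14,15,18,19,22,23,26,27,30,31): 0⊕0⊕0⊕1⊕0⊕1⊕0⊕1⊕0⊕1⊕0⊕0⊕0⊕1⊕0⊕1 = 0
s4 (pos 4,5,6,7,12,13,14,15,20,21,22,23,28,29,30,31): 0⊕1⊕0⊕1⊕0⊕1⊕0⊕1⊕1⊕0⊕0⊕0⊕0⊕1⊕0⊕1 = 1
s8 (pos 8,9,10,11,12,13,14,15,24,25,26,27,28,29,30,31): 1⊕1⊕0⊕1⊕0⊕1⊕0⊕1⊕1⊕0⊕0⊕1⊕0⊕1⊕0⊕1 = 1
s16 (pos 16,17,18,19,20,21,22,23,24,25,26,27,28,29,30,31): 1⊕0⊕0⊕1⊕1⊕0⊕0⊕0⊕1⊕0⊕0⊕1⊕0⊕1⊕0⊕1 = 1
Syndrome s16…s1 = 11101 → error at position 29.
Flip position 29: 1000101110101011001100010010101 → 1000101110101011001100010010001
Read data bits from positions 3,5,6,7,9,10,11,12,13,14,15,17,18,19,20,21,22,23,24,25,26,27,28,29,30,31: 01011010101001100010010001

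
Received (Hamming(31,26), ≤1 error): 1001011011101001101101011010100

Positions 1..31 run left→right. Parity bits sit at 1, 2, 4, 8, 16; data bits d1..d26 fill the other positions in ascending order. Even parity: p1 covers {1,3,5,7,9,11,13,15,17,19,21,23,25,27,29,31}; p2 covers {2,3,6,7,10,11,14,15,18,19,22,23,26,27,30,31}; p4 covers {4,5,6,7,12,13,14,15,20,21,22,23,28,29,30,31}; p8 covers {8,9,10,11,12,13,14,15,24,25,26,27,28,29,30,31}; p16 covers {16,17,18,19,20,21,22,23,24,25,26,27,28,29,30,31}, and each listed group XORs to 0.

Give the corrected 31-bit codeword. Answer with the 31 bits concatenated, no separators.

s1 (pos 1,3,5,7,9,11,13,15,17,19,21,23,25,27,29,31): 1⊕0⊕0⊕1⊕1⊕1⊕1⊕0⊕1⊕1⊕0⊕0⊕1⊕1⊕1⊕0 = 0
s2 (pos 2,3,6,7,10,11,14,15,18,19,22,23,26,27,30,31): 0⊕0⊕1⊕1⊕1⊕1⊕0⊕0⊕0⊕1⊕1⊕0⊕0⊕1⊕0⊕0 = 1
s4 (pos 4,5,6,7,12,13,14,15,20,21,22,23,28,29,30,31): 1⊕0⊕1⊕1⊕0⊕1⊕0⊕0⊕1⊕0⊕1⊕0⊕0⊕1⊕0⊕0 = 1
s8 (pos 8,9,10,11,12,13,14,15,24,25,26,27,28,29,30,31): 0⊕1⊕1⊕1⊕0⊕1⊕0⊕0⊕1⊕1⊕0⊕1⊕0⊕1⊕0⊕0 = 0
s16 (pos 16,17,18,19,20,21,22,23,24,25,26,27,28,29,30,31): 1⊕1⊕0⊕1⊕1⊕0⊕1⊕0⊕1⊕1⊕0⊕1⊕0⊕1⊕0⊕0 = 1
Syndrome s16…s1 = 10110 → error at position 22.
Flip position 22: 1001011011101001101101011010100 → 1001011011101001101100011010100

1001011011101001101100011010100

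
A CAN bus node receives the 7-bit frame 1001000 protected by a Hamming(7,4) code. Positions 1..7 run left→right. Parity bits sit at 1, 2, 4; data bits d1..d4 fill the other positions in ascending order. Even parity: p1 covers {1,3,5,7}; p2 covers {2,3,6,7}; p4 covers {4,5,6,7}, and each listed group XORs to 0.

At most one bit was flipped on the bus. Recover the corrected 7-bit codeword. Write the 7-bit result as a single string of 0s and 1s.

1001100

s1 (pos 1,3,5,7): 1⊕0⊕0⊕0 = 1
s2 (pos 2,3,6,7): 0⊕0⊕0⊕0 = 0
s4 (pos 4,5,6,7): 1⊕0⊕0⊕0 = 1
Syndrome s4…s1 = 101 → error at position 5.
Flip position 5: 1001000 → 1001100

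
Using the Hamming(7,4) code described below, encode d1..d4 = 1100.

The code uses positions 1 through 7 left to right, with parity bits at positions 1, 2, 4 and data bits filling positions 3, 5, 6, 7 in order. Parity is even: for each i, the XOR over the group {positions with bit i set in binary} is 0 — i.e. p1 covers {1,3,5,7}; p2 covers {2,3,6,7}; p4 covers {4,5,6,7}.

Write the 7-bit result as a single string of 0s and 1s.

Place data at non-parity positions: p1 p2 1 p4 1 0 0
p1 (pos 1,3,5,7): XOR of data positions = 1⊕1⊕0 = 0
p2 (pos 2,3,6,7): XOR of data positions = 1⊕0⊕0 = 1
p4 (pos 4,5,6,7): XOR of data positions = 1⊕0⊕0 = 1
Codeword: 0111100

0111100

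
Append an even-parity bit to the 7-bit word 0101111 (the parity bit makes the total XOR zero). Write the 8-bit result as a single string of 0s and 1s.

XOR of the 7 data bits: 0⊕1⊕0⊕1⊕1⊕1⊕1 = 1
Parity bit = 1 (so all 8 bits XOR to 0).

01011111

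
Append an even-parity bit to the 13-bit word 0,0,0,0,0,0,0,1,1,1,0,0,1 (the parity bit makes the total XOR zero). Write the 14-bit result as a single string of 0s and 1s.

XOR of the 13 data bits: 0⊕0⊕0⊕0⊕0⊕0⊕0⊕1⊕1⊕1⊕0⊕0⊕1 = 0
Parity bit = 0 (so all 14 bits XOR to 0).

00000001110010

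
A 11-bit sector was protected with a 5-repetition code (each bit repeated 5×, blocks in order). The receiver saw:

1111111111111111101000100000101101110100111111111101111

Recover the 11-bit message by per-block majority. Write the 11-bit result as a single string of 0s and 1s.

Block 1 (11111): 5 ones → 1
Block 2 (11111): 5 ones → 1
Block 3 (11111): 5 ones → 1
Block 4 (11010): 3 ones → 1
Block 5 (00100): 1 one → 0
Block 6 (00010): 1 one → 0
Block 7 (11011): 4 ones → 1
Block 8 (10100): 2 ones → 0
Block 9 (11111): 5 ones → 1
Block 10 (11111): 5 ones → 1
Block 11 (01111): 4 ones → 1

11110010111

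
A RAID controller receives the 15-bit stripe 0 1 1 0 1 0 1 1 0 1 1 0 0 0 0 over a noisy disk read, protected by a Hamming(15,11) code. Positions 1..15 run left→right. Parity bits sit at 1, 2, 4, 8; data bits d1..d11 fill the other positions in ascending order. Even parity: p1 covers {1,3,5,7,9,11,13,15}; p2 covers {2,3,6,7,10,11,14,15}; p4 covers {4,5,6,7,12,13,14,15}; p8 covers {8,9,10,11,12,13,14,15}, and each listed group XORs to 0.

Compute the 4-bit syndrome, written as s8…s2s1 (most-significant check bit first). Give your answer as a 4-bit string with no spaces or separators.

1010

s1 (pos 1,3,5,7,9,11,13,15): 0⊕1⊕1⊕1⊕0⊕1⊕0⊕0 = 0
s2 (pos 2,3,6,7,10,11,14,15): 1⊕1⊕0⊕1⊕1⊕1⊕0⊕0 = 1
s4 (pos 4,5,6,7,12,13,14,15): 0⊕1⊕0⊕1⊕0⊕0⊕0⊕0 = 0
s8 (pos 8,9,10,11,12,13,14,15): 1⊕0⊕1⊕1⊕0⊕0⊕0⊕0 = 1
Syndrome s8…s1 = 1010 → error at position 10.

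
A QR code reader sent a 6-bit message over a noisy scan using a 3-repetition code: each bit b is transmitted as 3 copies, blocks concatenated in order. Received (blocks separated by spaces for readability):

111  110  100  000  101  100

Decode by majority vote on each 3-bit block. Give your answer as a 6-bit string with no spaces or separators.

Block 1 (111): 3 ones → 1
Block 2 (110): 2 ones → 1
Block 3 (100): 1 one → 0
Block 4 (000): 0 ones → 0
Block 5 (101): 2 ones → 1
Block 6 (100): 1 one → 0

110010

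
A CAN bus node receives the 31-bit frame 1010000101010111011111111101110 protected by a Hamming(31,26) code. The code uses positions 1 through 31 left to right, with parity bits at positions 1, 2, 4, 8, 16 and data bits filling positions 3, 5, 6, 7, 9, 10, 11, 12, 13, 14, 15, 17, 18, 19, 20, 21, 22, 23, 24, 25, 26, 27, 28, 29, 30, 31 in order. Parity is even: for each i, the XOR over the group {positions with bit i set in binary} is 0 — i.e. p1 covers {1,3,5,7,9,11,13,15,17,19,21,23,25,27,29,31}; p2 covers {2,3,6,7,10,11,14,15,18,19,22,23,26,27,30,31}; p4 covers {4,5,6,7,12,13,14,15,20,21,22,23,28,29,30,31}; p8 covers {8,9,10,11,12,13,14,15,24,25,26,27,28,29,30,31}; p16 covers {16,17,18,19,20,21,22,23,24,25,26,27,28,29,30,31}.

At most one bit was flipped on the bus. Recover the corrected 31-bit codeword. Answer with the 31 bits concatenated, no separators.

1010000101010111011111101101110

s1 (pos 1,3,5,7,9,11,13,15,17,19,21,23,25,27,29,31): 1⊕1⊕0⊕0⊕0⊕0⊕0⊕1⊕0⊕1⊕1⊕1⊕1⊕0⊕1⊕0 = 0
s2 (pos 2,3,6,7,10,11,14,15,18,19,22,23,26,27,30,31): 0⊕1⊕0⊕0⊕1⊕0⊕1⊕1⊕1⊕1⊕1⊕1⊕1⊕0⊕1⊕0 = 0
s4 (pos 4,5,6,7,12,13,14,15,20,21,22,23,28,29,30,31): 0⊕0⊕0⊕0⊕1⊕0⊕1⊕1⊕1⊕1⊕1⊕1⊕1⊕1⊕1⊕0 = 0
s8 (pos 8,9,10,11,12,13,14,15,24,25,26,27,28,29,30,31): 1⊕0⊕1⊕0⊕1⊕0⊕1⊕1⊕1⊕1⊕1⊕0⊕1⊕1⊕1⊕0 = 1
s16 (pos 16,17,18,19,20,21,22,23,24,25,26,27,28,29,30,31): 1⊕0⊕1⊕1⊕1⊕1⊕1⊕1⊕1⊕1⊕1⊕0⊕1⊕1⊕1⊕0 = 1
Syndrome s16…s1 = 11000 → error at position 24.
Flip position 24: 1010000101010111011111111101110 → 1010000101010111011111101101110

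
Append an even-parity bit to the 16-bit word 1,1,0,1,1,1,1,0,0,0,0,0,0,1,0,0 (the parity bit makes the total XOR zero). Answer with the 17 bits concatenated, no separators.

XOR of the 16 data bits: 1⊕1⊕0⊕1⊕1⊕1⊕1⊕0⊕0⊕0⊕0⊕0⊕0⊕1⊕0⊕0 = 1
Parity bit = 1 (so all 17 bits XOR to 0).

11011110000001001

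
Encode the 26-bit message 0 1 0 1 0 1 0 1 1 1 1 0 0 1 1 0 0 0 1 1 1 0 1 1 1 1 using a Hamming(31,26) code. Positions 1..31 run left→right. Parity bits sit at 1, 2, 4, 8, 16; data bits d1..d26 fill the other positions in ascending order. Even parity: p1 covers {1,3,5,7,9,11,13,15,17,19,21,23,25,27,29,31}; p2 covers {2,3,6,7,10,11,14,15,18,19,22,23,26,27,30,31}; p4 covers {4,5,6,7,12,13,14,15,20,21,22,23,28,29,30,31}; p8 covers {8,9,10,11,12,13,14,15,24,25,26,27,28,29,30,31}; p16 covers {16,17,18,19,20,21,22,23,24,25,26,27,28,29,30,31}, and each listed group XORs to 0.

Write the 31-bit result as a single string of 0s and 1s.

0001101001011111001100011101111

Place data at non-parity positions: p1 p2 0 p4 1 0 1 p8 0 1 0 1 1 1 1 p16 0 0 1 1 0 0 0 1 1 1 0 1 1 1 1
p1 (pos 1,3,5,7,9,11,13,15,17,19,21,23,25,27,29,31): XOR of data positions = 0⊕1⊕1⊕0⊕0⊕1⊕1⊕0⊕1⊕0⊕0⊕1⊕0⊕1⊕1 = 0
p2 (pos 2,3,6,7,10,11,14,15,18,19,22,23,26,27,30,31): XOR of data positions = 0⊕0⊕1⊕1⊕0⊕1⊕1⊕0⊕1⊕0⊕0⊕1⊕0⊕1⊕1 = 0
p4 (pos 4,5,6,7,12,13,14,15,20,21,22,23,28,29,30,31): XOR of data positions = 1⊕0⊕1⊕1⊕1⊕1⊕1⊕1⊕0⊕0⊕0⊕1⊕1⊕1⊕1 = 1
p8 (pos 8,9,10,11,12,13,14,15,24,25,26,27,28,29,30,31): XOR of data positions = 0⊕1⊕0⊕1⊕1⊕1⊕1⊕1⊕1⊕1⊕0⊕1⊕1⊕1⊕1 = 0
p16 (pos 16,17,18,19,20,21,22,23,24,25,26,27,28,29,30,31): XOR of data positions = 0⊕0⊕1⊕1⊕0⊕0⊕0⊕1⊕1⊕1⊕0⊕1⊕1⊕1⊕1 = 1
Codeword: 0001101001011111001100011101111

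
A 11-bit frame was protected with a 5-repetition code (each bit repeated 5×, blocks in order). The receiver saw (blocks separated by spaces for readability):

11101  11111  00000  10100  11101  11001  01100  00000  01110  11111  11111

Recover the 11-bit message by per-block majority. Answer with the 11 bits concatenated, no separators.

Block 1 (11101): 4 ones → 1
Block 2 (11111): 5 ones → 1
Block 3 (00000): 0 ones → 0
Block 4 (10100): 2 ones → 0
Block 5 (11101): 4 ones → 1
Block 6 (11001): 3 ones → 1
Block 7 (01100): 2 ones → 0
Block 8 (00000): 0 ones → 0
Block 9 (01110): 3 ones → 1
Block 10 (11111): 5 ones → 1
Block 11 (11111): 5 ones → 1

11001100111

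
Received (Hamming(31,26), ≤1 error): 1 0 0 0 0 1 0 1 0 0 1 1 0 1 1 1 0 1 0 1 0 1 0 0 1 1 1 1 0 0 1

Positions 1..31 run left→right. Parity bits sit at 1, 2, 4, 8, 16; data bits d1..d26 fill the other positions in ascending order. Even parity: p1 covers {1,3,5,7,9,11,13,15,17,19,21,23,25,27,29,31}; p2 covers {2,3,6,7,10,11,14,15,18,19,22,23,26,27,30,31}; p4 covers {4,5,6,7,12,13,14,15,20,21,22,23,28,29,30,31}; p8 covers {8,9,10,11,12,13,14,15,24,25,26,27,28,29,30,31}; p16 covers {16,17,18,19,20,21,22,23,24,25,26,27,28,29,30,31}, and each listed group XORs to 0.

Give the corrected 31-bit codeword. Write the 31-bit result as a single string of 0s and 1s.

s1 (pos 1,3,5,7,9,11,13,15,17,19,21,23,25,27,29,31): 1⊕0⊕0⊕0⊕0⊕1⊕0⊕1⊕0⊕0⊕0⊕0⊕1⊕1⊕0⊕1 = 0
s2 (pos 2,3,6,7,10,11,14,15,18,19,22,23,26,27,30,31): 0⊕0⊕1⊕0⊕0⊕1⊕1⊕1⊕1⊕0⊕1⊕0⊕1⊕1⊕0⊕1 = 1
s4 (pos 4,5,6,7,12,13,14,15,20,21,22,23,28,29,30,31): 0⊕0⊕1⊕0⊕1⊕0⊕1⊕1⊕1⊕0⊕1⊕0⊕1⊕0⊕0⊕1 = 0
s8 (pos 8,9,10,11,12,13,14,15,24,25,26,27,28,29,30,31): 1⊕0⊕0⊕1⊕1⊕0⊕1⊕1⊕0⊕1⊕1⊕1⊕1⊕0⊕0⊕1 = 0
s16 (pos 16,17,18,19,20,21,22,23,24,25,26,27,28,29,30,31): 1⊕0⊕1⊕0⊕1⊕0⊕1⊕0⊕0⊕1⊕1⊕1⊕1⊕0⊕0⊕1 = 1
Syndrome s16…s1 = 10010 → error at position 18.
Flip position 18: 1000010100110111010101001111001 → 1000010100110111000101001111001

1000010100110111000101001111001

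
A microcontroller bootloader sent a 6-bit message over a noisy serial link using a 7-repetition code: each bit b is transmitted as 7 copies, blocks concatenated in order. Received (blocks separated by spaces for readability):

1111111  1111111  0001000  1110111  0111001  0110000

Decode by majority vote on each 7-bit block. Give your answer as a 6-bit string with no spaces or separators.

Block 1 (1111111): 7 ones → 1
Block 2 (1111111): 7 ones → 1
Block 3 (0001000): 1 one → 0
Block 4 (1110111): 6 ones → 1
Block 5 (0111001): 4 ones → 1
Block 6 (0110000): 2 ones → 0

110110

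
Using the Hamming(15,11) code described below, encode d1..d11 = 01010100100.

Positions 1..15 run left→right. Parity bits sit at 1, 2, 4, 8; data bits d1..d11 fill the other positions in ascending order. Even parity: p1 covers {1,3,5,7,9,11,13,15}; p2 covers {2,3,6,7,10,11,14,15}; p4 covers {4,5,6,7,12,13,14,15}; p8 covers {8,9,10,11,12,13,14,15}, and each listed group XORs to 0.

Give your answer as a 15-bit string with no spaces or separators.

100110100100100

Place data at non-parity positions: p1 p2 0 p4 1 0 1 p8 0 1 0 0 1 0 0
p1 (pos 1,3,5,7,9,11,13,15): XOR of data positions = 0⊕1⊕1⊕0⊕0⊕1⊕0 = 1
p2 (pos 2,3,6,7,10,11,14,15): XOR of data positions = 0⊕0⊕1⊕1⊕0⊕0⊕0 = 0
p4 (pos 4,5,6,7,12,13,14,15): XOR of data positions = 1⊕0⊕1⊕0⊕1⊕0⊕0 = 1
p8 (pos 8,9,10,11,12,13,14,15): XOR of data positions = 0⊕1⊕0⊕0⊕1⊕0⊕0 = 0
Codeword: 100110100100100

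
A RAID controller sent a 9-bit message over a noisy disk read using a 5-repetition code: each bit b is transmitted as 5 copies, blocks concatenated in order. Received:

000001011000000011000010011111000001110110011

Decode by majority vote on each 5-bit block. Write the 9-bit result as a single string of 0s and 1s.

Block 1 (00000): 0 ones → 0
Block 2 (10110): 3 ones → 1
Block 3 (00000): 0 ones → 0
Block 4 (01100): 2 ones → 0
Block 5 (00100): 1 one → 0
Block 6 (11111): 5 ones → 1
Block 7 (00000): 0 ones → 0
Block 8 (11101): 4 ones → 1
Block 9 (10011): 3 ones → 1

010001011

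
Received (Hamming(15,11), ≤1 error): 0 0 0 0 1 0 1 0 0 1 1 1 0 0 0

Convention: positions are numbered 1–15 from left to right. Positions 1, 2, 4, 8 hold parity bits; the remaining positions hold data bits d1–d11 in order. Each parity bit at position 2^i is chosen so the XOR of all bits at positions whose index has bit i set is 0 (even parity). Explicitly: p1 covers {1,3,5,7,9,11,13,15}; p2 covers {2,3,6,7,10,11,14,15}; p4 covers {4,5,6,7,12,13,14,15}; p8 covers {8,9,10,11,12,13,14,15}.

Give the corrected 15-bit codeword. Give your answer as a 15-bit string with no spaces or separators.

s1 (pos 1,3,5,7,9,11,13,15): 0⊕0⊕1⊕1⊕0⊕1⊕0⊕0 = 1
s2 (pos 2,3,6,7,10,11,14,15): 0⊕0⊕0⊕1⊕1⊕1⊕0⊕0 = 1
s4 (pos 4,5,6,7,12,13,14,15): 0⊕1⊕0⊕1⊕1⊕0⊕0⊕0 = 1
s8 (pos 8,9,10,11,12,13,14,15): 0⊕0⊕1⊕1⊕1⊕0⊕0⊕0 = 1
Syndrome s8…s1 = 1111 → error at position 15.
Flip position 15: 000010100111000 → 000010100111001

000010100111001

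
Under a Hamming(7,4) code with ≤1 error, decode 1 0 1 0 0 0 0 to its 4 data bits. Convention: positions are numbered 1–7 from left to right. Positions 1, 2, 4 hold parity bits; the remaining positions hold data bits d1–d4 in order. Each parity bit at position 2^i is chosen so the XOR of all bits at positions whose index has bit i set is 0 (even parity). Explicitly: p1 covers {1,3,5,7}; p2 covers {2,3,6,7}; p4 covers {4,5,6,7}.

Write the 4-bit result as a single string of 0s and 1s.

1000

s1 (pos 1,3,5,7): 1⊕1⊕0⊕0 = 0
s2 (pos 2,3,6,7): 0⊕1⊕0⊕0 = 1
s4 (pos 4,5,6,7): 0⊕0⊕0⊕0 = 0
Syndrome s4…s1 = 010 → error at position 2.
Flip position 2: 1010000 → 1110000
Read data bits from positions 3,5,6,7: 1000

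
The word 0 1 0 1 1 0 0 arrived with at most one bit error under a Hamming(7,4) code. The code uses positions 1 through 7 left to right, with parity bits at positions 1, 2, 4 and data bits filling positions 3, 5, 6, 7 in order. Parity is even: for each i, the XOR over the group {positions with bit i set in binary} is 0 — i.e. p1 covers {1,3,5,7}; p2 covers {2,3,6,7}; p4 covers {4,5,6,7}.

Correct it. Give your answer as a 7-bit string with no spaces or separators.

0111100

s1 (pos 1,3,5,7): 0⊕0⊕1⊕0 = 1
s2 (pos 2,3,6,7): 1⊕0⊕0⊕0 = 1
s4 (pos 4,5,6,7): 1⊕1⊕0⊕0 = 0
Syndrome s4…s1 = 011 → error at position 3.
Flip position 3: 0101100 → 0111100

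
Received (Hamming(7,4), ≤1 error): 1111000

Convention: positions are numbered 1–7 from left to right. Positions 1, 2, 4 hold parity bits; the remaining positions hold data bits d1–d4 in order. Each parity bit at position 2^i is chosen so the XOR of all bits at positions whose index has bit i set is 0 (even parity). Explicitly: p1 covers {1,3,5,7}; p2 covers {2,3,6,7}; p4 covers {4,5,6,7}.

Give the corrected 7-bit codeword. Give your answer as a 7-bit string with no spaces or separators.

s1 (pos 1,3,5,7): 1⊕1⊕0⊕0 = 0
s2 (pos 2,3,6,7): 1⊕1⊕0⊕0 = 0
s4 (pos 4,5,6,7): 1⊕0⊕0⊕0 = 1
Syndrome s4…s1 = 100 → error at position 4.
Flip position 4: 1111000 → 1110000

1110000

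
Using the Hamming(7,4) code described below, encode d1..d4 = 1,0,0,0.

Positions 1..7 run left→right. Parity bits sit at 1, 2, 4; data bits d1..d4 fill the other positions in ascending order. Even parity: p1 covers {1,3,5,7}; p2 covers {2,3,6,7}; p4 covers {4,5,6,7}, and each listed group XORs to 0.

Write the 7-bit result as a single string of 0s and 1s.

Place data at non-parity positions: p1 p2 1 p4 0 0 0
p1 (pos 1,3,5,7): XOR of data positions = 1⊕0⊕0 = 1
p2 (pos 2,3,6,7): XOR of data positions = 1⊕0⊕0 = 1
p4 (pos 4,5,6,7): XOR of data positions = 0⊕0⊕0 = 0
Codeword: 1110000

1110000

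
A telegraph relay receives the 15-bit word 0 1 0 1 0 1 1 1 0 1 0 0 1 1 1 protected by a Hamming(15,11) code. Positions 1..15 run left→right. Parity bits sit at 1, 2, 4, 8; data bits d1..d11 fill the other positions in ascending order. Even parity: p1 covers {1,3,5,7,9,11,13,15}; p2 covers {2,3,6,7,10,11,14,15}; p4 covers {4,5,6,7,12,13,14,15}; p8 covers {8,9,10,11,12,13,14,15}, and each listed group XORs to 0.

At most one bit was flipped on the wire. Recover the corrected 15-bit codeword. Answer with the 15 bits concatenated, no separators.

s1 (pos 1,3,5,7,9,11,13,15): 0⊕0⊕0⊕1⊕0⊕0⊕1⊕1 = 1
s2 (pos 2,3,6,7,10,11,14,15): 1⊕0⊕1⊕1⊕1⊕0⊕1⊕1 = 0
s4 (pos 4,5,6,7,12,13,14,15): 1⊕0⊕1⊕1⊕0⊕1⊕1⊕1 = 0
s8 (pos 8,9,10,11,12,13,14,15): 1⊕0⊕1⊕0⊕0⊕1⊕1⊕1 = 1
Syndrome s8…s1 = 1001 → error at position 9.
Flip position 9: 010101110100111 → 010101111100111

010101111100111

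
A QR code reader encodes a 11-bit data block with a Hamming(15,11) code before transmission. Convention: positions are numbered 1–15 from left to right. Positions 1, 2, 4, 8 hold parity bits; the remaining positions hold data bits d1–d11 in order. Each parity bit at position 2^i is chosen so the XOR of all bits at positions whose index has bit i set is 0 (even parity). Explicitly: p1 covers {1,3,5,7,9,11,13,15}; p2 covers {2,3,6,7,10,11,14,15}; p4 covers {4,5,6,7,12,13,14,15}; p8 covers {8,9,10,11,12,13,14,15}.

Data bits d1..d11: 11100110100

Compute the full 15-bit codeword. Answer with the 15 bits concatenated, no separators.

Place data at non-parity positions: p1 p2 1 p4 1 1 0 p8 0 1 1 0 1 0 0
p1 (pos 1,3,5,7,9,11,13,15): XOR of data positions = 1⊕1⊕0⊕0⊕1⊕1⊕0 = 0
p2 (pos 2,3,6,7,10,11,14,15): XOR of data positions = 1⊕1⊕0⊕1⊕1⊕0⊕0 = 0
p4 (pos 4,5,6,7,12,13,14,15): XOR of data positions = 1⊕1⊕0⊕0⊕1⊕0⊕0 = 1
p8 (pos 8,9,10,11,12,13,14,15): XOR of data positions = 0⊕1⊕1⊕0⊕1⊕0⊕0 = 1
Codeword: 001111010110100

001111010110100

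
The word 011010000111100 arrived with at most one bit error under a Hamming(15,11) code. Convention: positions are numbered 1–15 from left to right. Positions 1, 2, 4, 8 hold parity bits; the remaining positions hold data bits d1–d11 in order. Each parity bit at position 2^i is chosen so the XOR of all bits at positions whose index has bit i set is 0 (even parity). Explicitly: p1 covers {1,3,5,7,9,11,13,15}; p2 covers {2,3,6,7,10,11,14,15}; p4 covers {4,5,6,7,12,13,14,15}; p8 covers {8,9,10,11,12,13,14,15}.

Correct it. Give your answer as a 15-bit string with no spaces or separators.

s1 (pos 1,3,5,7,9,11,13,15): 0⊕1⊕1⊕0⊕0⊕1⊕1⊕0 = 0
s2 (pos 2,3,6,7,10,11,14,15): 1⊕1⊕0⊕0⊕1⊕1⊕0⊕0 = 0
s4 (pos 4,5,6,7,12,13,14,15): 0⊕1⊕0⊕0⊕1⊕1⊕0⊕0 = 1
s8 (pos 8,9,10,11,12,13,14,15): 0⊕0⊕1⊕1⊕1⊕1⊕0⊕0 = 0
Syndrome s8…s1 = 0100 → error at position 4.
Flip position 4: 011010000111100 → 011110000111100

011110000111100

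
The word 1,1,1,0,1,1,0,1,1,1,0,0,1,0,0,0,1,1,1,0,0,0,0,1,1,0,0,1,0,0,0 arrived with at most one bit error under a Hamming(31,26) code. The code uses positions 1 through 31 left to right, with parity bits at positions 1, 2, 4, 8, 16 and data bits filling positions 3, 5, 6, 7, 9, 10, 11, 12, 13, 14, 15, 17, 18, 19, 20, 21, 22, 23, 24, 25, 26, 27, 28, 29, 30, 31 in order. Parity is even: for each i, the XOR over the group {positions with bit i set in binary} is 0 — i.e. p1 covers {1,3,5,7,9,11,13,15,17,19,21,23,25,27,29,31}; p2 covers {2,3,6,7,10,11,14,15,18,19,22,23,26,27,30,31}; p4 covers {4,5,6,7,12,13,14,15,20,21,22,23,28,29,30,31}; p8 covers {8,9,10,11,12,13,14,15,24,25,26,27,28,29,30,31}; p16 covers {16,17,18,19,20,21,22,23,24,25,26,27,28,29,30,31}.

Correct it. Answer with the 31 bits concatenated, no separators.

1110110011001000111000011001000

s1 (pos 1,3,5,7,9,11,13,15,17,19,21,23,25,27,29,31): 1⊕1⊕1⊕0⊕1⊕0⊕1⊕0⊕1⊕1⊕0⊕0⊕1⊕0⊕0⊕0 = 0
s2 (pos 2,3,6,7,10,11,14,15,18,19,22,23,26,27,30,31): 1⊕1⊕1⊕0⊕1⊕0⊕0⊕0⊕1⊕1⊕0⊕0⊕0⊕0⊕0⊕0 = 0
s4 (pos 4,5,6,7,12,13,14,15,20,21,22,23,28,29,30,31): 0⊕1⊕1⊕0⊕0⊕1⊕0⊕0⊕0⊕0⊕0⊕0⊕1⊕0⊕0⊕0 = 0
s8 (pos 8,9,10,11,12,13,14,15,24,25,26,27,28,29,30,31): 1⊕1⊕1⊕0⊕0⊕1⊕0⊕0⊕1⊕1⊕0⊕0⊕1⊕0⊕0⊕0 = 1
s16 (pos 16,17,18,19,20,21,22,23,24,25,26,27,28,29,30,31): 0⊕1⊕1⊕1⊕0⊕0⊕0⊕0⊕1⊕1⊕0⊕0⊕1⊕0⊕0⊕0 = 0
Syndrome s16…s1 = 01000 → error at position 8.
Flip position 8: 1110110111001000111000011001000 → 1110110011001000111000011001000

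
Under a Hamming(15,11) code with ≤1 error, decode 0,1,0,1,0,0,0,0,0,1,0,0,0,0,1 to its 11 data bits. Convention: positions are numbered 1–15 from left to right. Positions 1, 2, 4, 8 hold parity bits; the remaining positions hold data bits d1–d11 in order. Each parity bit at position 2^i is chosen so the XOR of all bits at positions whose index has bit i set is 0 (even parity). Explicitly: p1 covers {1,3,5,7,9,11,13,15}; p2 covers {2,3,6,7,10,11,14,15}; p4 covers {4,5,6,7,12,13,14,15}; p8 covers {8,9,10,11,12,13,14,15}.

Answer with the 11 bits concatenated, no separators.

10000100001

s1 (pos 1,3,5,7,9,11,13,15): 0⊕0⊕0⊕0⊕0⊕0⊕0⊕1 = 1
s2 (pos 2,3,6,7,10,11,14,15): 1⊕0⊕0⊕0⊕1⊕0⊕0⊕1 = 1
s4 (pos 4,5,6,7,12,13,14,15): 1⊕0⊕0⊕0⊕0⊕0⊕0⊕1 = 0
s8 (pos 8,9,10,11,12,13,14,15): 0⊕0⊕1⊕0⊕0⊕0⊕0⊕1 = 0
Syndrome s8…s1 = 0011 → error at position 3.
Flip position 3: 010100000100001 → 011100000100001
Read data bits from positions 3,5,6,7,9,10,11,12,13,14,15: 10000100001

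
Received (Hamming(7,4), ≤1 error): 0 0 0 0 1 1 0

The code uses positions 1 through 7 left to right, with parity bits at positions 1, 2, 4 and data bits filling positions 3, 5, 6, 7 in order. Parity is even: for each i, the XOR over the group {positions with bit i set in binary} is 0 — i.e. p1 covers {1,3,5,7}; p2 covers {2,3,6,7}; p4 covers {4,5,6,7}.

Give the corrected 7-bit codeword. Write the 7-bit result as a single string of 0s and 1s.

s1 (pos 1,3,5,7): 0⊕0⊕1⊕0 = 1
s2 (pos 2,3,6,7): 0⊕0⊕1⊕0 = 1
s4 (pos 4,5,6,7): 0⊕1⊕1⊕0 = 0
Syndrome s4…s1 = 011 → error at position 3.
Flip position 3: 0000110 → 0010110

0010110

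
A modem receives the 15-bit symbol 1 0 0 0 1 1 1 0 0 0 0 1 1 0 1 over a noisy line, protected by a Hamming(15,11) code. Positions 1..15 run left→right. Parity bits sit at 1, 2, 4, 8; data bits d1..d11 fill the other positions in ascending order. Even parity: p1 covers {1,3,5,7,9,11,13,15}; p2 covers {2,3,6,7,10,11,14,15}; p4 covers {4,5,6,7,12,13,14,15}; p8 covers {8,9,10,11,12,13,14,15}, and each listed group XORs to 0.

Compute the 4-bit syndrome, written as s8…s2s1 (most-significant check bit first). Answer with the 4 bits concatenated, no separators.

1011

s1 (pos 1,3,5,7,9,11,13,15): 1⊕0⊕1⊕1⊕0⊕0⊕1⊕1 = 1
s2 (pos 2,3,6,7,10,11,14,15): 0⊕0⊕1⊕1⊕0⊕0⊕0⊕1 = 1
s4 (pos 4,5,6,7,12,13,14,15): 0⊕1⊕1⊕1⊕1⊕1⊕0⊕1 = 0
s8 (pos 8,9,10,11,12,13,14,15): 0⊕0⊕0⊕0⊕1⊕1⊕0⊕1 = 1
Syndrome s8…s1 = 1011 → error at position 11.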